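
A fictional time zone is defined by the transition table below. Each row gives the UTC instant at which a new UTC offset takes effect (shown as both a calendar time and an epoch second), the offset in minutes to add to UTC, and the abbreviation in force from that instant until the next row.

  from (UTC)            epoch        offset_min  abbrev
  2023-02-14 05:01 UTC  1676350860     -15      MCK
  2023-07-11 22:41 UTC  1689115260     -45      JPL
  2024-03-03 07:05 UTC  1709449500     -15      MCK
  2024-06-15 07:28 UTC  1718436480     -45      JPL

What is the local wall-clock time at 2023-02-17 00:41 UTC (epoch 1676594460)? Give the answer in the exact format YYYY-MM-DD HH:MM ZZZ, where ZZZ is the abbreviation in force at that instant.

Query: 2023-02-17 00:41 UTC
Rule 1/4 (MCK, -00:15): 2023-02-14 05:01 UTC ≤ query < 2023-07-11 22:41 UTC
0·60 + 41 - 15 = 26 min
26 = 0·1440 + 26; 26 = 0·60 + 26 → 00:26, same day
→ 2023-02-17 00:26 MCK

2023-02-17 00:26 MCK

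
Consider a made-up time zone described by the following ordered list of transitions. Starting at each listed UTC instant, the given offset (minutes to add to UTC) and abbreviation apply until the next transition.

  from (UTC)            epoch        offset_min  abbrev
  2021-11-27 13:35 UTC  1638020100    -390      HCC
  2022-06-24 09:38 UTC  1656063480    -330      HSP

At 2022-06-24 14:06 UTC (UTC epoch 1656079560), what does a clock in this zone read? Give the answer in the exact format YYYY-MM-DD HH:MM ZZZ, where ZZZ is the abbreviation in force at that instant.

2022-06-24 08:36 HSP

Query: 2022-06-24 14:06 UTC
Rule 2/2 (HSP, -05:30): 2022-06-24 09:38 UTC ≤ query < +∞
14·60 + 6 - 330 = 516 min
516 = 0·1440 + 516; 516 = 8·60 + 36 → 08:36, same day
→ 2022-06-24 08:36 HSP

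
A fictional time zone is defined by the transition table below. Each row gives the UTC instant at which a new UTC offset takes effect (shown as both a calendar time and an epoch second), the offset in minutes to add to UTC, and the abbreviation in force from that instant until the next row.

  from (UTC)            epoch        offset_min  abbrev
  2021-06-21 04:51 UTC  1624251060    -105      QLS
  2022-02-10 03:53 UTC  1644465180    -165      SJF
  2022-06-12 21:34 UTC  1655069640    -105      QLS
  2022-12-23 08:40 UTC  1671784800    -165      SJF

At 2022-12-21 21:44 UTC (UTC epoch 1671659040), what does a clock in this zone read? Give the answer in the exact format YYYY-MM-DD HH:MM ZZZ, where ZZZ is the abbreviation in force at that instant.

2022-12-21 19:59 QLS

Query: 2022-12-21 21:44 UTC
Rule 3/4 (QLS, -01:45): 2022-06-12 21:34 UTC ≤ query < 2022-12-23 08:40 UTC
21·60 + 44 - 105 = 1199 min
1199 = 0·1440 + 1199; 1199 = 19·60 + 59 → 19:59, same day
→ 2022-12-21 19:59 QLS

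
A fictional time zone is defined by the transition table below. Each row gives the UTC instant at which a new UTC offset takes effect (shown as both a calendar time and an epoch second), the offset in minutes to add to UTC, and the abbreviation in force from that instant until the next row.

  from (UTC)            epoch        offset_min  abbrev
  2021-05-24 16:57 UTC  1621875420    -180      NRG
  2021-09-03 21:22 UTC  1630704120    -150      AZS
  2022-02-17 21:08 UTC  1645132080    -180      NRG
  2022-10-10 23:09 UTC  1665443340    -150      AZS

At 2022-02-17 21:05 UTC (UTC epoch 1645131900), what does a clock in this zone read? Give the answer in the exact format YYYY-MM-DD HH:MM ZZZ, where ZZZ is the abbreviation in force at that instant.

2022-02-17 18:35 AZS

Query: 2022-02-17 21:05 UTC
Rule 2/4 (AZS, -02:30): 2021-09-03 21:22 UTC ≤ query < 2022-02-17 21:08 UTC
21·60 + 5 - 150 = 1115 min
1115 = 0·1440 + 1115; 1115 = 18·60 + 35 → 18:35, same day
→ 2022-02-17 18:35 AZS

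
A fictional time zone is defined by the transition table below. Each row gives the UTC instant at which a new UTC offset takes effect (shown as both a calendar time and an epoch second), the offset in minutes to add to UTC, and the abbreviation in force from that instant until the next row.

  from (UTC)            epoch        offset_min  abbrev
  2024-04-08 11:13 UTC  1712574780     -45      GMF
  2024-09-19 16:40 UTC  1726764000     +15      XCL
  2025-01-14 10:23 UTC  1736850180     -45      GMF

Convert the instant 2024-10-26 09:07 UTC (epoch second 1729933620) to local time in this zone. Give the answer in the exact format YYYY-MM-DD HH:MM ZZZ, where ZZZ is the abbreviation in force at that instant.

Query: 2024-10-26 09:07 UTC
Rule 2/3 (XCL, +00:15): 2024-09-19 16:40 UTC ≤ query < 2025-01-14 10:23 UTC
9·60 + 7 + 15 = 562 min
562 = 0·1440 + 562; 562 = 9·60 + 22 → 09:22, same day
→ 2024-10-26 09:22 XCL

2024-10-26 09:22 XCL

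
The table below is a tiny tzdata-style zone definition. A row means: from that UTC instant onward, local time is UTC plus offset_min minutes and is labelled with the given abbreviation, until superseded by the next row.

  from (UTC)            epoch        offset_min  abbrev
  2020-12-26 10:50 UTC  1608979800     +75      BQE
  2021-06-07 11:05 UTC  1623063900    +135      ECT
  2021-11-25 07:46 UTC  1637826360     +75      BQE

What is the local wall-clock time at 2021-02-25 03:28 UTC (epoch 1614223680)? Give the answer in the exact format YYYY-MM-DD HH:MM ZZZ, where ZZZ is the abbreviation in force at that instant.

2021-02-25 04:43 BQE

Query: 2021-02-25 03:28 UTC
Rule 1/3 (BQE, +01:15): 2020-12-26 10:50 UTC ≤ query < 2021-06-07 11:05 UTC
3·60 + 28 + 75 = 283 min
283 = 0·1440 + 283; 283 = 4·60 + 43 → 04:43, same day
→ 2021-02-25 04:43 BQE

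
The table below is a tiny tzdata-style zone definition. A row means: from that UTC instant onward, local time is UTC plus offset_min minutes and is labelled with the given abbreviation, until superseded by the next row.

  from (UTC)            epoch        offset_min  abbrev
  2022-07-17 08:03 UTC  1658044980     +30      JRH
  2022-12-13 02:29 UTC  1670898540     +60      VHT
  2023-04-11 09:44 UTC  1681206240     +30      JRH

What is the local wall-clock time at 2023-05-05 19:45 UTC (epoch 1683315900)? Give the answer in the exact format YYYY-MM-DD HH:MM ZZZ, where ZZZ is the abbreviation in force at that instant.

2023-05-05 20:15 JRH

Query: 2023-05-05 19:45 UTC
Rule 3/3 (JRH, +00:30): 2023-04-11 09:44 UTC ≤ query < +∞
19·60 + 45 + 30 = 1215 min
1215 = 0·1440 + 1215; 1215 = 20·60 + 15 → 20:15, same day
→ 2023-05-05 20:15 JRH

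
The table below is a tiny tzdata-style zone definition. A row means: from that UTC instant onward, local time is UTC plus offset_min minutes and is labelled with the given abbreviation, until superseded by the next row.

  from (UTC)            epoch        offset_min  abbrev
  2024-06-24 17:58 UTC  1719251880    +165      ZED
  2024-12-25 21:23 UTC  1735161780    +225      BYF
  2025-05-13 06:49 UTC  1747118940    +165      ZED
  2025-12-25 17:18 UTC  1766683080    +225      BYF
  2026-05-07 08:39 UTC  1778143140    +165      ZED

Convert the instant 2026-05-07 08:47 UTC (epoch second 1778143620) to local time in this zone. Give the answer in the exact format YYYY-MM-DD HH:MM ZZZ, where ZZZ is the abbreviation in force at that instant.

Query: 2026-05-07 08:47 UTC
Rule 5/5 (ZED, +02:45): 2026-05-07 08:39 UTC ≤ query < +∞
8·60 + 47 + 165 = 692 min
692 = 0·1440 + 692; 692 = 11·60 + 32 → 11:32, same day
→ 2026-05-07 11:32 ZED

2026-05-07 11:32 ZED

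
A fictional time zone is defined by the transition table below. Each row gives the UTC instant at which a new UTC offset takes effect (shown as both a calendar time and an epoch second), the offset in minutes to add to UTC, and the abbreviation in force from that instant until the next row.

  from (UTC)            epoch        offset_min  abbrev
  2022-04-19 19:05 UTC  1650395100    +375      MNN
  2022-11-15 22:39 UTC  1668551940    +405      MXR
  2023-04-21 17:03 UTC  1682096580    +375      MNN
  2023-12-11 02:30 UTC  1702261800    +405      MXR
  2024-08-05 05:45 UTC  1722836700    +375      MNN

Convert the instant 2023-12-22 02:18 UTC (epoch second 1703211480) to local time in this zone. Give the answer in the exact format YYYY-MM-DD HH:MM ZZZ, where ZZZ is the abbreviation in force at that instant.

Query: 2023-12-22 02:18 UTC
Rule 4/5 (MXR, +06:45): 2023-12-11 02:30 UTC ≤ query < 2024-08-05 05:45 UTC
2·60 + 18 + 405 = 543 min
543 = 0·1440 + 543; 543 = 9·60 + 3 → 09:03, same day
→ 2023-12-22 09:03 MXR

2023-12-22 09:03 MXR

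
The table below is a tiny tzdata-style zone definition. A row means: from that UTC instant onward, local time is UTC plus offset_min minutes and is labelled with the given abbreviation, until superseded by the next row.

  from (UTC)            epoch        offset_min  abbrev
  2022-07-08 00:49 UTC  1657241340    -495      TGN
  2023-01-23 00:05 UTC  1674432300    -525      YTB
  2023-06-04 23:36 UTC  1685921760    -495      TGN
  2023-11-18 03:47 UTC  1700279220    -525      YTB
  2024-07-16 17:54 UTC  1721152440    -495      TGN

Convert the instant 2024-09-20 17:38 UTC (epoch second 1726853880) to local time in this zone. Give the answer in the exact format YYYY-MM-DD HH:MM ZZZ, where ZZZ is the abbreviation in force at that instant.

Query: 2024-09-20 17:38 UTC
Rule 5/5 (TGN, -08:15): 2024-07-16 17:54 UTC ≤ query < +∞
17·60 + 38 - 495 = 563 min
563 = 0·1440 + 563; 563 = 9·60 + 23 → 09:23, same day
→ 2024-09-20 09:23 TGN

2024-09-20 09:23 TGN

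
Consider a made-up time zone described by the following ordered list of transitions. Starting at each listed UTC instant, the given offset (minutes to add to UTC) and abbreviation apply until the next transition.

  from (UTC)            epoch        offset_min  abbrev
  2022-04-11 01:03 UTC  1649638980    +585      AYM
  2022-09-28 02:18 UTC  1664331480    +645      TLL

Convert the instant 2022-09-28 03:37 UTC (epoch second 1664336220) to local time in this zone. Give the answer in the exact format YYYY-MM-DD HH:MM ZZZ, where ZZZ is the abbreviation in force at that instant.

Query: 2022-09-28 03:37 UTC
Rule 2/2 (TLL, +10:45): 2022-09-28 02:18 UTC ≤ query < +∞
3·60 + 37 + 645 = 862 min
862 = 0·1440 + 862; 862 = 14·60 + 22 → 14:22, same day
→ 2022-09-28 14:22 TLL

2022-09-28 14:22 TLL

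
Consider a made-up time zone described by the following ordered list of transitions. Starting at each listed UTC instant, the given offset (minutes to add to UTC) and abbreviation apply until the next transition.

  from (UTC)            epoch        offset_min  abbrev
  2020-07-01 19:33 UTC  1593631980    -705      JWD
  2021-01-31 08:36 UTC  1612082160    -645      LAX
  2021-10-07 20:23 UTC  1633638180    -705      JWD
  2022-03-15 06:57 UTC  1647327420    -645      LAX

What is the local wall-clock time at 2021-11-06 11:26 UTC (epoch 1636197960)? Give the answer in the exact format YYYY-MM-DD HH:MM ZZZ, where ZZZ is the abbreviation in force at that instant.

Query: 2021-11-06 11:26 UTC
Rule 3/4 (JWD, -11:45): 2021-10-07 20:23 UTC ≤ query < 2022-03-15 06:57 UTC
11·60 + 26 - 705 = -19 min
-19 = -1·1440 + 1421; 1421 = 23·60 + 41 → 23:41, 2021-11-06 - 1 day = 2021-11-05
→ 2021-11-05 23:41 JWD

2021-11-05 23:41 JWD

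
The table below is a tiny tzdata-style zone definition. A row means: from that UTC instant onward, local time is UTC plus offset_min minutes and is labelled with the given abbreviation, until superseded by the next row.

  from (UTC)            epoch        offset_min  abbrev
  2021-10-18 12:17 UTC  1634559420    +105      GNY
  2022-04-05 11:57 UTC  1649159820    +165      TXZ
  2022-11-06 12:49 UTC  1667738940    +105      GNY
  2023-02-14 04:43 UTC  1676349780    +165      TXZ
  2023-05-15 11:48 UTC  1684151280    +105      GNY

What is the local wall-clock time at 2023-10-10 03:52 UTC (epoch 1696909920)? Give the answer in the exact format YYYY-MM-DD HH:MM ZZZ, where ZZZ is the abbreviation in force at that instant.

Query: 2023-10-10 03:52 UTC
Rule 5/5 (GNY, +01:45): 2023-05-15 11:48 UTC ≤ query < +∞
3·60 + 52 + 105 = 337 min
337 = 0·1440 + 337; 337 = 5·60 + 37 → 05:37, same day
→ 2023-10-10 05:37 GNY

2023-10-10 05:37 GNY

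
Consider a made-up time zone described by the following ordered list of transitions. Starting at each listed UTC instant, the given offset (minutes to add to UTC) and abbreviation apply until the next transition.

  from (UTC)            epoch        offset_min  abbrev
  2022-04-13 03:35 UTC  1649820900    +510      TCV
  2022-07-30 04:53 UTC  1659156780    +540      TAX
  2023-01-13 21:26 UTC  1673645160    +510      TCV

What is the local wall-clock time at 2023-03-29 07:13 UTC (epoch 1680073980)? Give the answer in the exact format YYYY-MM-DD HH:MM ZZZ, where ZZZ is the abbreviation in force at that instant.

Query: 2023-03-29 07:13 UTC
Rule 3/3 (TCV, +08:30): 2023-01-13 21:26 UTC ≤ query < +∞
7·60 + 13 + 510 = 943 min
943 = 0·1440 + 943; 943 = 15·60 + 43 → 15:43, same day
→ 2023-03-29 15:43 TCV

2023-03-29 15:43 TCV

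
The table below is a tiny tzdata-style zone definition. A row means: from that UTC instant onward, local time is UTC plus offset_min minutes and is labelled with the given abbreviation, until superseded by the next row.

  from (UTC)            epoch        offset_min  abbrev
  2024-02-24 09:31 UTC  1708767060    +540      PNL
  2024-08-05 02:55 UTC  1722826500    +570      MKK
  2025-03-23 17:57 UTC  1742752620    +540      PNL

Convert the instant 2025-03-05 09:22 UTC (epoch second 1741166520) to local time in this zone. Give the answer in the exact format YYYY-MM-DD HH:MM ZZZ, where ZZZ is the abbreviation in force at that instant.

Query: 2025-03-05 09:22 UTC
Rule 2/3 (MKK, +09:30): 2024-08-05 02:55 UTC ≤ query < 2025-03-23 17:57 UTC
9·60 + 22 + 570 = 1132 min
1132 = 0·1440 + 1132; 1132 = 18·60 + 52 → 18:52, same day
→ 2025-03-05 18:52 MKK

2025-03-05 18:52 MKK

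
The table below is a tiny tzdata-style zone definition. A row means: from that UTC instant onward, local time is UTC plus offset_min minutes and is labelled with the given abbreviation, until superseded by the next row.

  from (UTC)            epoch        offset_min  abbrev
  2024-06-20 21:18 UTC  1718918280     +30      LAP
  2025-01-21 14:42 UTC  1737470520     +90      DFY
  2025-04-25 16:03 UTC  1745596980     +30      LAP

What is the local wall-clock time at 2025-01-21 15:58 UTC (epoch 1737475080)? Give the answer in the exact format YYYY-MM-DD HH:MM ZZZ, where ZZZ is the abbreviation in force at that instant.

Query: 2025-01-21 15:58 UTC
Rule 2/3 (DFY, +01:30): 2025-01-21 14:42 UTC ≤ query < 2025-04-25 16:03 UTC
15·60 + 58 + 90 = 1048 min
1048 = 0·1440 + 1048; 1048 = 17·60 + 28 → 17:28, same day
→ 2025-01-21 17:28 DFY

2025-01-21 17:28 DFY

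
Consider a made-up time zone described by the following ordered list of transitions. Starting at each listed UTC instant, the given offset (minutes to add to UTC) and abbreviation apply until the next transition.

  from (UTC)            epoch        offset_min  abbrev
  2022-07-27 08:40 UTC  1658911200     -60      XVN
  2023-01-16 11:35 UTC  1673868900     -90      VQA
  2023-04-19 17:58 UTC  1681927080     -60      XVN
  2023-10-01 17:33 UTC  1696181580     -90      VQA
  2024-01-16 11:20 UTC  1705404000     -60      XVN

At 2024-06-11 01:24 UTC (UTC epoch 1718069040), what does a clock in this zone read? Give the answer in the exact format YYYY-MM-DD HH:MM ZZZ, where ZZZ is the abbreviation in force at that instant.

Query: 2024-06-11 01:24 UTC
Rule 5/5 (XVN, -01:00): 2024-01-16 11:20 UTC ≤ query < +∞
1·60 + 24 - 60 = 24 min
24 = 0·1440 + 24; 24 = 0·60 + 24 → 00:24, same day
→ 2024-06-11 00:24 XVN

2024-06-11 00:24 XVN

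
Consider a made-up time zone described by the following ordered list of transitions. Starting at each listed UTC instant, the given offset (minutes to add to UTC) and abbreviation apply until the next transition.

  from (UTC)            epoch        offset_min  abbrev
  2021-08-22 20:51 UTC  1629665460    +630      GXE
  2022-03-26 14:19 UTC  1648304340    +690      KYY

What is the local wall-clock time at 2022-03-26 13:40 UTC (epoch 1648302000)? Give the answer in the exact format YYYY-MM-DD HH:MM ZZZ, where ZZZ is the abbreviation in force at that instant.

Query: 2022-03-26 13:40 UTC
Rule 1/2 (GXE, +10:30): 2021-08-22 20:51 UTC ≤ query < 2022-03-26 14:19 UTC
13·60 + 40 + 630 = 1450 min
1450 = 1·1440 + 10; 10 = 0·60 + 10 → 00:10, 2022-03-26 + 1 day = 2022-03-27
→ 2022-03-27 00:10 GXE

2022-03-27 00:10 GXE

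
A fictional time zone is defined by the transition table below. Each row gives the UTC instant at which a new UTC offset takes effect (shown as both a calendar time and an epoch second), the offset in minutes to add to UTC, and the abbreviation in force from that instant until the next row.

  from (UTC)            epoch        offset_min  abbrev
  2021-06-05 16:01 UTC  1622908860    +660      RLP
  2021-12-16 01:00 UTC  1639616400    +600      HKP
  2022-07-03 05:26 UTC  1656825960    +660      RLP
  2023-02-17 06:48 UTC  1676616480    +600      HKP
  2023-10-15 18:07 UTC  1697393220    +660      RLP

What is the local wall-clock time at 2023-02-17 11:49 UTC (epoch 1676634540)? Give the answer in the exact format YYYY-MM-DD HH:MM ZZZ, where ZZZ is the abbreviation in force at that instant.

2023-02-17 21:49 HKP

Query: 2023-02-17 11:49 UTC
Rule 4/5 (HKP, +10:00): 2023-02-17 06:48 UTC ≤ query < 2023-10-15 18:07 UTC
11·60 + 49 + 600 = 1309 min
1309 = 0·1440 + 1309; 1309 = 21·60 + 49 → 21:49, same day
→ 2023-02-17 21:49 HKP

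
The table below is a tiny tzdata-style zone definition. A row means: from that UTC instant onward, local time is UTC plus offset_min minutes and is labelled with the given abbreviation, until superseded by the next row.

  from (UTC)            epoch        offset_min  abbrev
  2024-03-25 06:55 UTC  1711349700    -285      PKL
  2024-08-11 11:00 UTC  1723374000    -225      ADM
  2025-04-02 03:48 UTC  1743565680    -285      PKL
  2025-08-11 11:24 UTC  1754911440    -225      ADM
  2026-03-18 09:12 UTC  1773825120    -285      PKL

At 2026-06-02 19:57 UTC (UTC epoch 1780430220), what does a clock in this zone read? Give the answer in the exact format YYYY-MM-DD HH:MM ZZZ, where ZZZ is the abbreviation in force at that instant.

2026-06-02 15:12 PKL

Query: 2026-06-02 19:57 UTC
Rule 5/5 (PKL, -04:45): 2026-03-18 09:12 UTC ≤ query < +∞
19·60 + 57 - 285 = 912 min
912 = 0·1440 + 912; 912 = 15·60 + 12 → 15:12, same day
→ 2026-06-02 15:12 PKL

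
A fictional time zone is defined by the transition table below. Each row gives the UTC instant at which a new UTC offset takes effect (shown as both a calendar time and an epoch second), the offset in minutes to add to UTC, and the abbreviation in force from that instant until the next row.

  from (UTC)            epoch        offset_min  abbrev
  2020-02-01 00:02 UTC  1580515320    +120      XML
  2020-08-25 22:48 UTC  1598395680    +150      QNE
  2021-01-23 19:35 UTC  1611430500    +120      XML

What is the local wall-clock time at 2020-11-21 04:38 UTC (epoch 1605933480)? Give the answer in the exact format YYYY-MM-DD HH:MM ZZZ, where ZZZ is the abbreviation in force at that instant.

2020-11-21 07:08 QNE

Query: 2020-11-21 04:38 UTC
Rule 2/3 (QNE, +02:30): 2020-08-25 22:48 UTC ≤ query < 2021-01-23 19:35 UTC
4·60 + 38 + 150 = 428 min
428 = 0·1440 + 428; 428 = 7·60 + 8 → 07:08, same day
→ 2020-11-21 07:08 QNE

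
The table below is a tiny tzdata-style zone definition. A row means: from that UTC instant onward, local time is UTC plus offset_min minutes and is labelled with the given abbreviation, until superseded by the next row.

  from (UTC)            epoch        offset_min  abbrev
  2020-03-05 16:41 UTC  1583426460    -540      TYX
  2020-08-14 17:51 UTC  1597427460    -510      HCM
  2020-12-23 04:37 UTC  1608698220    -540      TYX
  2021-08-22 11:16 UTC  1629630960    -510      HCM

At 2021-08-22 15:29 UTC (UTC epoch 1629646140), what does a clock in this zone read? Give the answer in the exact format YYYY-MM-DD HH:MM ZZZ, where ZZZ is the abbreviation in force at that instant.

Query: 2021-08-22 15:29 UTC
Rule 4/4 (HCM, -08:30): 2021-08-22 11:16 UTC ≤ query < +∞
15·60 + 29 - 510 = 419 min
419 = 0·1440 + 419; 419 = 6·60 + 59 → 06:59, same day
→ 2021-08-22 06:59 HCM

2021-08-22 06:59 HCM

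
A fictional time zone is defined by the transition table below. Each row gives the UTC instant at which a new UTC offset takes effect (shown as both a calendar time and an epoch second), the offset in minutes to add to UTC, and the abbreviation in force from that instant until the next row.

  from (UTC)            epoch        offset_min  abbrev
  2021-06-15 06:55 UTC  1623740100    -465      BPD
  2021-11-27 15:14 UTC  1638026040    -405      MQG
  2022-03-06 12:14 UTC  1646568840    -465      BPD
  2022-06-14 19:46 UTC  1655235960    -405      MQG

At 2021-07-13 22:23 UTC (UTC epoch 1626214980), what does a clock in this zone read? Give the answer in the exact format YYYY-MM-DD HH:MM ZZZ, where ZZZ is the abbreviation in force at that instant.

Query: 2021-07-13 22:23 UTC
Rule 1/4 (BPD, -07:45): 2021-06-15 06:55 UTC ≤ query < 2021-11-27 15:14 UTC
22·60 + 23 - 465 = 878 min
878 = 0·1440 + 878; 878 = 14·60 + 38 → 14:38, same day
→ 2021-07-13 14:38 BPD

2021-07-13 14:38 BPD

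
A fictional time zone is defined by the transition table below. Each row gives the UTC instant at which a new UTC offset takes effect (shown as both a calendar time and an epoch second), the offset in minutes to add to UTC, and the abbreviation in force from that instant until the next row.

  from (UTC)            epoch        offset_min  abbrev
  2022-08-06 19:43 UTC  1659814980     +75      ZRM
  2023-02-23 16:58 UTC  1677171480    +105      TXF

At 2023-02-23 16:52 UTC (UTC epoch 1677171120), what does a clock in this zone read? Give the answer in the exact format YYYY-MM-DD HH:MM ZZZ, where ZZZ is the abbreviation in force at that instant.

Query: 2023-02-23 16:52 UTC
Rule 1/2 (ZRM, +01:15): 2022-08-06 19:43 UTC ≤ query < 2023-02-23 16:58 UTC
16·60 + 52 + 75 = 1087 min
1087 = 0·1440 + 1087; 1087 = 18·60 + 7 → 18:07, same day
→ 2023-02-23 18:07 ZRM

2023-02-23 18:07 ZRM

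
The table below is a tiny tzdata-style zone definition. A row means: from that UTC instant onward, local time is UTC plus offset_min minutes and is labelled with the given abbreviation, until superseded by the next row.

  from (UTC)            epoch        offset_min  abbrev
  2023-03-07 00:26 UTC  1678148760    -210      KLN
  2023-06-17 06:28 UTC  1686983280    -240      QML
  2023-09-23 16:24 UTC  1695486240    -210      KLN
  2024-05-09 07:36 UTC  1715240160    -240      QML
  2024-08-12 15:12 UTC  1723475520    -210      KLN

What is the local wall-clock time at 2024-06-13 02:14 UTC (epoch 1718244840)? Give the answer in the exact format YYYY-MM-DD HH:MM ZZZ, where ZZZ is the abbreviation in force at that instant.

2024-06-12 22:14 QML

Query: 2024-06-13 02:14 UTC
Rule 4/5 (QML, -04:00): 2024-05-09 07:36 UTC ≤ query < 2024-08-12 15:12 UTC
2·60 + 14 - 240 = -106 min
-106 = -1·1440 + 1334; 1334 = 22·60 + 14 → 22:14, 2024-06-13 - 1 day = 2024-06-12
→ 2024-06-12 22:14 QML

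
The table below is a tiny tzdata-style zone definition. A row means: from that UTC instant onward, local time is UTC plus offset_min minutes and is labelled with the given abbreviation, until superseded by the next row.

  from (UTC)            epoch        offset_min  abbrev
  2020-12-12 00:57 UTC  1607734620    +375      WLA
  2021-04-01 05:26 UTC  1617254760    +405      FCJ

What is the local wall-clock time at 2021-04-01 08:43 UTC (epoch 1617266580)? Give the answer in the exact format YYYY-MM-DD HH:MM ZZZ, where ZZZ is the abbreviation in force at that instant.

Query: 2021-04-01 08:43 UTC
Rule 2/2 (FCJ, +06:45): 2021-04-01 05:26 UTC ≤ query < +∞
8·60 + 43 + 405 = 928 min
928 = 0·1440 + 928; 928 = 15·60 + 28 → 15:28, same day
→ 2021-04-01 15:28 FCJ

2021-04-01 15:28 FCJ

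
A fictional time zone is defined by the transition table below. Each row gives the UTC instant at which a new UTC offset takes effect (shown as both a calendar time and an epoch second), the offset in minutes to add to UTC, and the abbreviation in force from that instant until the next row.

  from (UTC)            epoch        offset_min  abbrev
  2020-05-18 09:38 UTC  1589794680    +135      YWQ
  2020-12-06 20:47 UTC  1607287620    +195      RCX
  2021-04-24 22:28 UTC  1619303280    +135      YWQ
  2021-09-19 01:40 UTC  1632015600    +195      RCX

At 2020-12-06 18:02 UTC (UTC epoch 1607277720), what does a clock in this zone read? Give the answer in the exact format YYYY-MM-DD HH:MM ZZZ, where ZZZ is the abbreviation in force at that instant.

2020-12-06 20:17 YWQ

Query: 2020-12-06 18:02 UTC
Rule 1/4 (YWQ, +02:15): 2020-05-18 09:38 UTC ≤ query < 2020-12-06 20:47 UTC
18·60 + 2 + 135 = 1217 min
1217 = 0·1440 + 1217; 1217 = 20·60 + 17 → 20:17, same day
→ 2020-12-06 20:17 YWQ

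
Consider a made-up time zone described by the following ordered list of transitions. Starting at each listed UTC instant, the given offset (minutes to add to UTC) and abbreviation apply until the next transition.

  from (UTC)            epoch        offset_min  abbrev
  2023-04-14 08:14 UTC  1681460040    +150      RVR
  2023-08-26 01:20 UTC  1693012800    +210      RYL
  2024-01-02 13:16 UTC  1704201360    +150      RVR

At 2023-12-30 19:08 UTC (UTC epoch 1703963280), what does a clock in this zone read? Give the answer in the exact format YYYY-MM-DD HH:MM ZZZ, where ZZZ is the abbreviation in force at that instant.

Query: 2023-12-30 19:08 UTC
Rule 2/3 (RYL, +03:30): 2023-08-26 01:20 UTC ≤ query < 2024-01-02 13:16 UTC
19·60 + 8 + 210 = 1358 min
1358 = 0·1440 + 1358; 1358 = 22·60 + 38 → 22:38, same day
→ 2023-12-30 22:38 RYL

2023-12-30 22:38 RYL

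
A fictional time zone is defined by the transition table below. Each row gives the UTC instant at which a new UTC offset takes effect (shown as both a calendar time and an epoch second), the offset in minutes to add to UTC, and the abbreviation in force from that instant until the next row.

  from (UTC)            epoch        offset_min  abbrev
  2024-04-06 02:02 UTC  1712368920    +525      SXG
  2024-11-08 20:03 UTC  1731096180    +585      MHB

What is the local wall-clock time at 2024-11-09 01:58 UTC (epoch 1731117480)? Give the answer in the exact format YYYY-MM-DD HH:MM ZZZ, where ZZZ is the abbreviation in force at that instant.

Query: 2024-11-09 01:58 UTC
Rule 2/2 (MHB, +09:45): 2024-11-08 20:03 UTC ≤ query < +∞
1·60 + 58 + 585 = 703 min
703 = 0·1440 + 703; 703 = 11·60 + 43 → 11:43, same day
→ 2024-11-09 11:43 MHB

2024-11-09 11:43 MHB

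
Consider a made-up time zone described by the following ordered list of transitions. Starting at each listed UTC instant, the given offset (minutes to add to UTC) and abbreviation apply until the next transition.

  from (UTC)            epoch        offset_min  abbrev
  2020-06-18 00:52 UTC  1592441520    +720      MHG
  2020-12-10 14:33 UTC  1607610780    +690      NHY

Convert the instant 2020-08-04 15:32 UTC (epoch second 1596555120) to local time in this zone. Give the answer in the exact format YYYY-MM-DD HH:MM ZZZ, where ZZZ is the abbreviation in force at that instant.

2020-08-05 03:32 MHG

Query: 2020-08-04 15:32 UTC
Rule 1/2 (MHG, +12:00): 2020-06-18 00:52 UTC ≤ query < 2020-12-10 14:33 UTC
15·60 + 32 + 720 = 1652 min
1652 = 1·1440 + 212; 212 = 3·60 + 32 → 03:32, 2020-08-04 + 1 day = 2020-08-05
→ 2020-08-05 03:32 MHG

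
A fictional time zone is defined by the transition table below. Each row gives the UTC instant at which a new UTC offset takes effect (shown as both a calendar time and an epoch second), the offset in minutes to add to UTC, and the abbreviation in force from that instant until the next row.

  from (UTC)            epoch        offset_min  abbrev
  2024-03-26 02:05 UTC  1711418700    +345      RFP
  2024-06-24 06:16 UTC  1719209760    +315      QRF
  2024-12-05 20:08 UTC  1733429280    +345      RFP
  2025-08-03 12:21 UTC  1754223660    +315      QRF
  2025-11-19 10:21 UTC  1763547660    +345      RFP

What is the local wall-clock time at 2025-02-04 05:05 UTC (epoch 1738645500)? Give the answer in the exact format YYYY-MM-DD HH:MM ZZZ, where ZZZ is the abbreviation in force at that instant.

2025-02-04 10:50 RFP

Query: 2025-02-04 05:05 UTC
Rule 3/5 (RFP, +05:45): 2024-12-05 20:08 UTC ≤ query < 2025-08-03 12:21 UTC
5·60 + 5 + 345 = 650 min
650 = 0·1440 + 650; 650 = 10·60 + 50 → 10:50, same day
→ 2025-02-04 10:50 RFP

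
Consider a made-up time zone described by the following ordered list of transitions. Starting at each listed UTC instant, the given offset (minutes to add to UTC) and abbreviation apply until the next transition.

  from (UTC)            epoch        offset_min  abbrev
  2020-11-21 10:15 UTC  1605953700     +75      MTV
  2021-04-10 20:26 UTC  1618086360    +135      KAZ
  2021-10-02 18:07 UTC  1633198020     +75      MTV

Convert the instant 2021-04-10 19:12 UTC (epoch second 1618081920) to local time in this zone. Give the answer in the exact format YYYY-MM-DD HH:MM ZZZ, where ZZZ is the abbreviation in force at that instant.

Query: 2021-04-10 19:12 UTC
Rule 1/3 (MTV, +01:15): 2020-11-21 10:15 UTC ≤ query < 2021-04-10 20:26 UTC
19·60 + 12 + 75 = 1227 min
1227 = 0·1440 + 1227; 1227 = 20·60 + 27 → 20:27, same day
→ 2021-04-10 20:27 MTV

2021-04-10 20:27 MTV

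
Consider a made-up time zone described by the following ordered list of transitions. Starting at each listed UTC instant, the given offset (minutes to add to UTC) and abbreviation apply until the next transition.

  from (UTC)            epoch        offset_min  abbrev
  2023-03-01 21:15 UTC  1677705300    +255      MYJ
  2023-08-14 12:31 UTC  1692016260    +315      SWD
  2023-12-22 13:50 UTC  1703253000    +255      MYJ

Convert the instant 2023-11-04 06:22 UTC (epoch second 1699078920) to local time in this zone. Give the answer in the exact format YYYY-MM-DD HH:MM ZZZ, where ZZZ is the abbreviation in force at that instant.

Query: 2023-11-04 06:22 UTC
Rule 2/3 (SWD, +05:15): 2023-08-14 12:31 UTC ≤ query < 2023-12-22 13:50 UTC
6·60 + 22 + 315 = 697 min
697 = 0·1440 + 697; 697 = 11·60 + 37 → 11:37, same day
→ 2023-11-04 11:37 SWD

2023-11-04 11:37 SWD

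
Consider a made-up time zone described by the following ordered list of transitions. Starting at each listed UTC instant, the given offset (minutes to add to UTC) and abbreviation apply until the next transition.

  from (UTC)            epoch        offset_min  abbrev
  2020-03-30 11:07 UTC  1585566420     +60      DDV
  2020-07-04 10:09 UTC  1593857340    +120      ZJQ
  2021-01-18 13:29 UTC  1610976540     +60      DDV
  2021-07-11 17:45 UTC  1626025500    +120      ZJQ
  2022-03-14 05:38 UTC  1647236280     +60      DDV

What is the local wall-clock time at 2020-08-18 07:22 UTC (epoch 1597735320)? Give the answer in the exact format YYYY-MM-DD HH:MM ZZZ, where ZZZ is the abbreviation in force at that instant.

Query: 2020-08-18 07:22 UTC
Rule 2/5 (ZJQ, +02:00): 2020-07-04 10:09 UTC ≤ query < 2021-01-18 13:29 UTC
7·60 + 22 + 120 = 562 min
562 = 0·1440 + 562; 562 = 9·60 + 22 → 09:22, same day
→ 2020-08-18 09:22 ZJQ

2020-08-18 09:22 ZJQ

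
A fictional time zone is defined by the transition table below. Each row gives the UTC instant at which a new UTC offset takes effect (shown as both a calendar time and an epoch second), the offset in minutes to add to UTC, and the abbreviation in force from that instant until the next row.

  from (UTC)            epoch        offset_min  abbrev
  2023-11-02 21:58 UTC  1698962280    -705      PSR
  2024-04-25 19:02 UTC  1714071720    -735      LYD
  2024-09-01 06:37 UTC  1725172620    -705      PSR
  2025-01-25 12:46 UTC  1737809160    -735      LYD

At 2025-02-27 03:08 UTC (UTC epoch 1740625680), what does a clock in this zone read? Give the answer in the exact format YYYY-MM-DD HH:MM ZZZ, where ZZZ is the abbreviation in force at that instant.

2025-02-26 14:53 LYD

Query: 2025-02-27 03:08 UTC
Rule 4/4 (LYD, -12:15): 2025-01-25 12:46 UTC ≤ query < +∞
3·60 + 8 - 735 = -547 min
-547 = -1·1440 + 893; 893 = 14·60 + 53 → 14:53, 2025-02-27 - 1 day = 2025-02-26
→ 2025-02-26 14:53 LYD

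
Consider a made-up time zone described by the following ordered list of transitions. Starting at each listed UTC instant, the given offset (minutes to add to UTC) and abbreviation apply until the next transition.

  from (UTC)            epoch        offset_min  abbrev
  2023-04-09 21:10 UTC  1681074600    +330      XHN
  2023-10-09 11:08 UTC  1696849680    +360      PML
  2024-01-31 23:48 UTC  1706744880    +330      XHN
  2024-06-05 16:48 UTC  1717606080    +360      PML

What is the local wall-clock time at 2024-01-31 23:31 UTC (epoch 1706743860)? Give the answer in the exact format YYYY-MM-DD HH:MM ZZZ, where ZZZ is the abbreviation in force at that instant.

Query: 2024-01-31 23:31 UTC
Rule 2/4 (PML, +06:00): 2023-10-09 11:08 UTC ≤ query < 2024-01-31 23:48 UTC
23·60 + 31 + 360 = 1771 min
1771 = 1·1440 + 331; 331 = 5·60 + 31 → 05:31, 2024-01-31 + 1 day = 2024-02-01
→ 2024-02-01 05:31 PML

2024-02-01 05:31 PML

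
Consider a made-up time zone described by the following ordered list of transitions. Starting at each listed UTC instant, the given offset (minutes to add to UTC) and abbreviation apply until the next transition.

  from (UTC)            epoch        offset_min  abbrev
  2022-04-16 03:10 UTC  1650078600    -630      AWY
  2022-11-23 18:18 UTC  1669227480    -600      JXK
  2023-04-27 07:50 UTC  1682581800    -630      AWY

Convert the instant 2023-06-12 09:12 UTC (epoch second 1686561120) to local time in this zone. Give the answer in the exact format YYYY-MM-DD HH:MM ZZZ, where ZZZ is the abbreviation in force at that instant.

2023-06-11 22:42 AWY

Query: 2023-06-12 09:12 UTC
Rule 3/3 (AWY, -10:30): 2023-04-27 07:50 UTC ≤ query < +∞
9·60 + 12 - 630 = -78 min
-78 = -1·1440 + 1362; 1362 = 22·60 + 42 → 22:42, 2023-06-12 - 1 day = 2023-06-11
→ 2023-06-11 22:42 AWY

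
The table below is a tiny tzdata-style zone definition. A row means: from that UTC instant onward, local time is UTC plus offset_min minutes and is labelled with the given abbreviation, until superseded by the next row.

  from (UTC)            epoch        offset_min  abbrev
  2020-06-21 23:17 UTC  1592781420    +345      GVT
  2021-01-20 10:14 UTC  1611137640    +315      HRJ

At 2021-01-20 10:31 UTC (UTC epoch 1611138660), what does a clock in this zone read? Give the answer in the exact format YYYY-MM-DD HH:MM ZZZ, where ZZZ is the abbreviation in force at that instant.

2021-01-20 15:46 HRJ

Query: 2021-01-20 10:31 UTC
Rule 2/2 (HRJ, +05:15): 2021-01-20 10:14 UTC ≤ query < +∞
10·60 + 31 + 315 = 946 min
946 = 0·1440 + 946; 946 = 15·60 + 46 → 15:46, same day
→ 2021-01-20 15:46 HRJ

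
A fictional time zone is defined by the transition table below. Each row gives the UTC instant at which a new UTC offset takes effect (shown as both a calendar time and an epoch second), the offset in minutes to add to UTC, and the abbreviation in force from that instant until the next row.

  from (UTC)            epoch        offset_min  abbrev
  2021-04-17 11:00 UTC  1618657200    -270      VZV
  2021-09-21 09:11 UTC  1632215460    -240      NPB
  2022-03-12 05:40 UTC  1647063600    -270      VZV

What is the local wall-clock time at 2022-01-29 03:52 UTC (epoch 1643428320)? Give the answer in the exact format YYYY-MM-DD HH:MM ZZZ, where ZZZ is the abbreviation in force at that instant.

2022-01-28 23:52 NPB

Query: 2022-01-29 03:52 UTC
Rule 2/3 (NPB, -04:00): 2021-09-21 09:11 UTC ≤ query < 2022-03-12 05:40 UTC
3·60 + 52 - 240 = -8 min
-8 = -1·1440 + 1432; 1432 = 23·60 + 52 → 23:52, 2022-01-29 - 1 day = 2022-01-28
→ 2022-01-28 23:52 NPB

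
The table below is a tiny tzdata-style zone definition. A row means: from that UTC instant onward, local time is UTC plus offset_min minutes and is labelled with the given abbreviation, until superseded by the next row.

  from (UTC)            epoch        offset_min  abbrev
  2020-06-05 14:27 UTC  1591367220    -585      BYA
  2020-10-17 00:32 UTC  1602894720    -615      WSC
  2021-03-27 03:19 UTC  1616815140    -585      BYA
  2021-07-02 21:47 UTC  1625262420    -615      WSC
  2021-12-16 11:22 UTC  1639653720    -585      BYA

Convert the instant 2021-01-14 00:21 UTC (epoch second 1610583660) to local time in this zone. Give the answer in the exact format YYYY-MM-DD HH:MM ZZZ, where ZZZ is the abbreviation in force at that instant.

Query: 2021-01-14 00:21 UTC
Rule 2/5 (WSC, -10:15): 2020-10-17 00:32 UTC ≤ query < 2021-03-27 03:19 UTC
0·60 + 21 - 615 = -594 min
-594 = -1·1440 + 846; 846 = 14·60 + 6 → 14:06, 2021-01-14 - 1 day = 2021-01-13
→ 2021-01-13 14:06 WSC

2021-01-13 14:06 WSC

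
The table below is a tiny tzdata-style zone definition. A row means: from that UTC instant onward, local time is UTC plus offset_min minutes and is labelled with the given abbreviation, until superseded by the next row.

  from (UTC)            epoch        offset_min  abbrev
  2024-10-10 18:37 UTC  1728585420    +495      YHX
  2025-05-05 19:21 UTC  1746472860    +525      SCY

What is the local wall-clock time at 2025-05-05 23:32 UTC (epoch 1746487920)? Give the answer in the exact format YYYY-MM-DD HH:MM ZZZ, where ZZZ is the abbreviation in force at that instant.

2025-05-06 08:17 SCY

Query: 2025-05-05 23:32 UTC
Rule 2/2 (SCY, +08:45): 2025-05-05 19:21 UTC ≤ query < +∞
23·60 + 32 + 525 = 1937 min
1937 = 1·1440 + 497; 497 = 8·60 + 17 → 08:17, 2025-05-05 + 1 day = 2025-05-06
→ 2025-05-06 08:17 SCY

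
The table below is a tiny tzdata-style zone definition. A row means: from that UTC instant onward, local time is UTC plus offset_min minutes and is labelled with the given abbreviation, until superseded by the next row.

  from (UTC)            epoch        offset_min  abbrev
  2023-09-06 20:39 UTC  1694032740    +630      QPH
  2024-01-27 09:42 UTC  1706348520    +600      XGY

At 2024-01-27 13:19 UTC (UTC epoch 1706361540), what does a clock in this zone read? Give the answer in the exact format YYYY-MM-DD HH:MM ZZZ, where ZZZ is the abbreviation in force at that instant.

Query: 2024-01-27 13:19 UTC
Rule 2/2 (XGY, +10:00): 2024-01-27 09:42 UTC ≤ query < +∞
13·60 + 19 + 600 = 1399 min
1399 = 0·1440 + 1399; 1399 = 23·60 + 19 → 23:19, same day
→ 2024-01-27 23:19 XGY

2024-01-27 23:19 XGY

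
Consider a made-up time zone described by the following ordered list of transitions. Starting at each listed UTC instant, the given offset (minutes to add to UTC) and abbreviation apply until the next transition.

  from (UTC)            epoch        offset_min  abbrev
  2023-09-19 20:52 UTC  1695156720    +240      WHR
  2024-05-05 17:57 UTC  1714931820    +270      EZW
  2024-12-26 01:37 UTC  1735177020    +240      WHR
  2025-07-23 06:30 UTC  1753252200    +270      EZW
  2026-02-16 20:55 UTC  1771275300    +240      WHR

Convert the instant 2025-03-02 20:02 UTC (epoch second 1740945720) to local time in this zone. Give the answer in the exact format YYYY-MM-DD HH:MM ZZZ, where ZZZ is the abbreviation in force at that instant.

Query: 2025-03-02 20:02 UTC
Rule 3/5 (WHR, +04:00): 2024-12-26 01:37 UTC ≤ query < 2025-07-23 06:30 UTC
20·60 + 2 + 240 = 1442 min
1442 = 1·1440 + 2; 2 = 0·60 + 2 → 00:02, 2025-03-02 + 1 day = 2025-03-03
→ 2025-03-03 00:02 WHR

2025-03-03 00:02 WHR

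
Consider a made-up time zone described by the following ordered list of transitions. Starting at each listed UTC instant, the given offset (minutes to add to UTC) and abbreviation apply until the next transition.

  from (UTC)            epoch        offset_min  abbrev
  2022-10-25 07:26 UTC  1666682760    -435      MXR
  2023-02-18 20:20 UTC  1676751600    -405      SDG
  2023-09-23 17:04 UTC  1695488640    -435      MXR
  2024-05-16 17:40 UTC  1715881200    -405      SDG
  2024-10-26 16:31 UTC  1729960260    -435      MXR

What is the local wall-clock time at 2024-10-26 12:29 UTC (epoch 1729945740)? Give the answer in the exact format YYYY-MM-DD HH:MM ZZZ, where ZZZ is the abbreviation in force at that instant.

Query: 2024-10-26 12:29 UTC
Rule 4/5 (SDG, -06:45): 2024-05-16 17:40 UTC ≤ query < 2024-10-26 16:31 UTC
12·60 + 29 - 405 = 344 min
344 = 0·1440 + 344; 344 = 5·60 + 44 → 05:44, same day
→ 2024-10-26 05:44 SDG

2024-10-26 05:44 SDG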